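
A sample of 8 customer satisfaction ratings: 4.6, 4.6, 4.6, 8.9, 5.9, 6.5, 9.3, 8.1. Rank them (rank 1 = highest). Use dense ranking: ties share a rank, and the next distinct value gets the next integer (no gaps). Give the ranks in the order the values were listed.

Sorted (descending): 9.3, 8.9, 8.1, 6.5, 5.9, 4.6, 4.6, 4.6
The 3 values of 4.6 share dense rank 6.
Remaining distinct values take the next consecutive integers.

6, 6, 6, 2, 5, 4, 1, 3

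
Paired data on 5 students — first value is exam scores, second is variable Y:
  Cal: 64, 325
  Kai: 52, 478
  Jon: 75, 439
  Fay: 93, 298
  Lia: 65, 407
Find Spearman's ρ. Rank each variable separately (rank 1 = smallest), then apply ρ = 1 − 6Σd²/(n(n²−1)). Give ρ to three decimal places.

-0.600

Ranks of variable 1: 2, 1, 4, 5, 3
Ranks of variable 2: 2, 5, 4, 1, 3
d = r₁ − r₂: 0, -4, 0, 4, 0
d²: 0, 16, 0, 16, 0; Σd² = 32
ρ = 1 − 6·32/(5·24) = 1 − 192/120 = -0.600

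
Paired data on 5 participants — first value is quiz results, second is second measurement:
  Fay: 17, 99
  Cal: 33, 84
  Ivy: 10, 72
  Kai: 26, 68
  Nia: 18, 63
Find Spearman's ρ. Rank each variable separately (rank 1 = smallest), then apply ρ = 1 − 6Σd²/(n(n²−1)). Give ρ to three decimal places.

Ranks of variable 1: 2, 5, 1, 4, 3
Ranks of variable 2: 5, 4, 3, 2, 1
d = r₁ − r₂: -3, 1, -2, 2, 2
d²: 9, 1, 4, 4, 4; Σd² = 22
ρ = 1 − 6·22/(5·24) = 1 − 132/120 = -0.100

-0.100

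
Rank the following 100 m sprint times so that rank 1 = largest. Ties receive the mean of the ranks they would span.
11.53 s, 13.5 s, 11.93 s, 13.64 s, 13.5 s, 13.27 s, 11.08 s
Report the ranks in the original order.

Sorted (descending): 13.64, 13.5, 13.5, 13.27, 11.93, 11.53, 11.08
The 2 values of 13.5 occupy positions 2–3 → average rank (2+3)/2 = 2.5.

6, 2.5, 5, 1, 2.5, 4, 7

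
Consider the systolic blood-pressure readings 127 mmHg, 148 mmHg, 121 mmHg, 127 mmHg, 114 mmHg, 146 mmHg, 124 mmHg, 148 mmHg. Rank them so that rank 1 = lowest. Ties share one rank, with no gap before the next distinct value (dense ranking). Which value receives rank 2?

Sorted (ascending): 114, 121, 124, 127, 127, 146, 148, 148
The 2 values of 127 share dense rank 4.
The 2 values of 148 share dense rank 6.
Remaining distinct values take the next consecutive integers.
Rank 2 → value 121.

121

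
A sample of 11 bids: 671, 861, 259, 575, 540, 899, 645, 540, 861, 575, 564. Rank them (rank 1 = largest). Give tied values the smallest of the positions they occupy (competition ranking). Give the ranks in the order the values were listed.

Sorted (descending): 899, 861, 861, 671, 645, 575, 575, 564, 540, 540, 259
The 2 values of 861 occupy positions 2–3 → each gets rank 2.
The 2 values of 575 occupy positions 6–7 → each gets rank 6.
The 2 values of 540 occupy positions 9–10 → each gets rank 9.

4, 2, 11, 6, 9, 1, 5, 9, 2, 6, 8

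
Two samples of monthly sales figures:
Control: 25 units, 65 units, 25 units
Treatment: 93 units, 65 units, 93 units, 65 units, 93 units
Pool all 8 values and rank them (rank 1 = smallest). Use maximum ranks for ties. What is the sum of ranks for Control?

9

Sorted (ascending): 25, 25, 65, 65, 65, 93, 93, 93
The 2 values of 25 occupy positions 1–2 → each gets rank 2.
The 3 values of 65 occupy positions 3–5 → each gets rank 5.
The 3 values of 93 occupy positions 6–8 → each gets rank 8.
Control values → pooled ranks: 25→2, 65→5, 25→2
Rank sum = 2 + 5 + 2 = 9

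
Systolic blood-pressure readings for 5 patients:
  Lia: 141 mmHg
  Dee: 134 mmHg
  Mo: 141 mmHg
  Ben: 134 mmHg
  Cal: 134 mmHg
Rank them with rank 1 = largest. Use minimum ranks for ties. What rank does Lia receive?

1

Sorted (descending): 141, 141, 134, 134, 134
The 2 values of 141 occupy positions 1–2 → each gets rank 1.
The 3 values of 134 occupy positions 3–5 → each gets rank 3.
Lia has value 141 mmHg → rank 1.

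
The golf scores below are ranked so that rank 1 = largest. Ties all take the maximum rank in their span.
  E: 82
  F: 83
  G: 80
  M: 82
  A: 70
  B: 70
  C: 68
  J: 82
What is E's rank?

4

Sorted (descending): 83, 82, 82, 82, 80, 70, 70, 68
The 3 values of 82 occupy positions 2–4 → each gets rank 4.
The 2 values of 70 occupy positions 6–7 → each gets rank 7.
E has value 82 → rank 4.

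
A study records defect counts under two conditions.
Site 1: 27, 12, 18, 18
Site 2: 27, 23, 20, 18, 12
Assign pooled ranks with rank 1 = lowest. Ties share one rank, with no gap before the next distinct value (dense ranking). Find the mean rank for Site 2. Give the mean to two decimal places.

Sorted (ascending): 12, 12, 18, 18, 18, 20, 23, 27, 27
The 2 values of 12 share dense rank 1.
The 3 values of 18 share dense rank 2.
The 2 values of 27 share dense rank 5.
Remaining distinct values take the next consecutive integers.
Site 2 values → pooled ranks: 27→5, 23→4, 20→3, 18→2, 12→1
Mean rank = (5 + 4 + 3 + 2 + 1) / 5 = 3.00

3.00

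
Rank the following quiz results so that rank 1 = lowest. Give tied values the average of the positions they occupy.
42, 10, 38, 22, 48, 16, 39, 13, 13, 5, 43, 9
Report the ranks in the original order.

Sorted (ascending): 5, 9, 10, 13, 13, 16, 22, 38, 39, 42, 43, 48
The 2 values of 13 occupy positions 4–5 → average rank (4+5)/2 = 4.5.

10, 3, 8, 7, 12, 6, 9, 4.5, 4.5, 1, 11, 2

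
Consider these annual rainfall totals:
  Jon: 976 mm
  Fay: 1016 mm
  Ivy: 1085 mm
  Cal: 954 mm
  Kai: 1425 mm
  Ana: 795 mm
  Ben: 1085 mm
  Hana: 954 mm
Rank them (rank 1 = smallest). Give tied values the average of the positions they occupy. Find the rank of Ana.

1

Sorted (ascending): 795, 954, 954, 976, 1016, 1085, 1085, 1425
The 2 values of 954 occupy positions 2–3 → average rank (2+3)/2 = 2.5.
The 2 values of 1085 occupy positions 6–7 → average rank (6+7)/2 = 6.5.
Ana has value 795 mm → rank 1.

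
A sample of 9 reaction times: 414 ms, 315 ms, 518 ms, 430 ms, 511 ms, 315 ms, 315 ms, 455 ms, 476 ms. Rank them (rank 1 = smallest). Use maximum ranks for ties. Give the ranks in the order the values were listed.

Sorted (ascending): 315, 315, 315, 414, 430, 455, 476, 511, 518
The 3 values of 315 occupy positions 1–3 → each gets rank 3.

4, 3, 9, 5, 8, 3, 3, 6, 7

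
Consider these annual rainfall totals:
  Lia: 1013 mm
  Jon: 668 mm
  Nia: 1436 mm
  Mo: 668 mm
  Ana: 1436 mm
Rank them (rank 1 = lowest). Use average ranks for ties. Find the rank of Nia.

4.5

Sorted (ascending): 668, 668, 1013, 1436, 1436
The 2 values of 668 occupy positions 1–2 → average rank (1+2)/2 = 1.5.
The 2 values of 1436 occupy positions 4–5 → average rank (4+5)/2 = 4.5.
Nia has value 1436 mm → rank 4.5.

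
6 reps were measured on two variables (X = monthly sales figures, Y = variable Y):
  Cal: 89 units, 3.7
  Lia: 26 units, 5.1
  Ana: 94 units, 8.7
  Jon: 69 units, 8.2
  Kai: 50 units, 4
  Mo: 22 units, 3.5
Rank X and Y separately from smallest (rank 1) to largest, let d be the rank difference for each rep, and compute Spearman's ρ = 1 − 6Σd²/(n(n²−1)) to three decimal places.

Ranks of variable 1: 5, 2, 6, 4, 3, 1
Ranks of variable 2: 2, 4, 6, 5, 3, 1
d = r₁ − r₂: 3, -2, 0, -1, 0, 0
d²: 9, 4, 0, 1, 0, 0; Σd² = 14
ρ = 1 − 6·14/(6·35) = 1 − 84/210 = 0.600

0.600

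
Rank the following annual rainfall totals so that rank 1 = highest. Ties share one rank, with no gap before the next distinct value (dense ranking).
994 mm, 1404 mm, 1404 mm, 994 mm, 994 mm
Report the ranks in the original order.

Sorted (descending): 1404, 1404, 994, 994, 994
The 2 values of 1404 share dense rank 1.
The 3 values of 994 share dense rank 2.

2, 1, 1, 2, 2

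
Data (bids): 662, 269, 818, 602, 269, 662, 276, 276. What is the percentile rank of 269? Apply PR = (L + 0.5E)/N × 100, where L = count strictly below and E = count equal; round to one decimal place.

12.5

N = 8.
Strictly below 269: 0. Equal to 269: 2.
PR = (0 + 0.5·2)/8 × 100 = 12.5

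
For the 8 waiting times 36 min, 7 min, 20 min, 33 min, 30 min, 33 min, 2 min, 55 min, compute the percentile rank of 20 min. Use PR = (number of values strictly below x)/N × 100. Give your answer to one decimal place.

25.0

N = 8.
Strictly below 20: 2. Equal to 20: 1.
PR = 2/8 × 100 = 25.0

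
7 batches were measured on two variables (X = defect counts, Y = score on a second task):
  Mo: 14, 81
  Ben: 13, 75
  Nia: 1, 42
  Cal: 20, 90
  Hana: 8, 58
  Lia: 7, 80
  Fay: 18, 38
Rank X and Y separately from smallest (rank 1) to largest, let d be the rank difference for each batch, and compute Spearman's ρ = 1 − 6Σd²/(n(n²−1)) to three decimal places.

Ranks of variable 1: 5, 4, 1, 7, 3, 2, 6
Ranks of variable 2: 6, 4, 2, 7, 3, 5, 1
d = r₁ − r₂: -1, 0, -1, 0, 0, -3, 5
d²: 1, 0, 1, 0, 0, 9, 25; Σd² = 36
ρ = 1 − 6·36/(7·48) = 1 − 216/336 = 0.357

0.357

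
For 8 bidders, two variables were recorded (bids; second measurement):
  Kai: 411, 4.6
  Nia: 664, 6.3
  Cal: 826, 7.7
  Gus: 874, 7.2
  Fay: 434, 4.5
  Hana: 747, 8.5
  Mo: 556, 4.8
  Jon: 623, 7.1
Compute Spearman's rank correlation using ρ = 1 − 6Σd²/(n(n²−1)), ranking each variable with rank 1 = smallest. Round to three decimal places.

Ranks of variable 1: 1, 5, 7, 8, 2, 6, 3, 4
Ranks of variable 2: 2, 4, 7, 6, 1, 8, 3, 5
d = r₁ − r₂: -1, 1, 0, 2, 1, -2, 0, -1
d²: 1, 1, 0, 4, 1, 4, 0, 1; Σd² = 12
ρ = 1 − 6·12/(8·63) = 1 − 72/504 = 0.857

0.857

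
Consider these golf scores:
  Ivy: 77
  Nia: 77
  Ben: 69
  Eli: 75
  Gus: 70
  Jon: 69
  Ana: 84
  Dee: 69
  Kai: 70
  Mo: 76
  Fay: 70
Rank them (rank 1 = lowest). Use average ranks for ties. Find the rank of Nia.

Sorted (ascending): 69, 69, 69, 70, 70, 70, 75, 76, 77, 77, 84
The 3 values of 69 occupy positions 1–3 → average rank 2.
The 3 values of 70 occupy positions 4–6 → average rank 5.
The 2 values of 77 occupy positions 9–10 → average rank (9+10)/2 = 9.5.
Nia has value 77 → rank 9.5.

9.5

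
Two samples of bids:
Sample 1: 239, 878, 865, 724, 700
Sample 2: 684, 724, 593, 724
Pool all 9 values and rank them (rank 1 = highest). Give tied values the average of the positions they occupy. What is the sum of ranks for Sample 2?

Sorted (descending): 878, 865, 724, 724, 724, 700, 684, 593, 239
The 3 values of 724 occupy positions 3–5 → average rank 4.
Sample 2 values → pooled ranks: 684→7, 724→4, 593→8, 724→4
Rank sum = 7 + 4 + 8 + 4 = 23

23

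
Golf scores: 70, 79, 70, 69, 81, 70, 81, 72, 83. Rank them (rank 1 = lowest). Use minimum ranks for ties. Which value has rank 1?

Sorted (ascending): 69, 70, 70, 70, 72, 79, 81, 81, 83
The 3 values of 70 occupy positions 2–4 → each gets rank 2.
The 2 values of 81 occupy positions 7–8 → each gets rank 7.
Rank 1 → value 69.

69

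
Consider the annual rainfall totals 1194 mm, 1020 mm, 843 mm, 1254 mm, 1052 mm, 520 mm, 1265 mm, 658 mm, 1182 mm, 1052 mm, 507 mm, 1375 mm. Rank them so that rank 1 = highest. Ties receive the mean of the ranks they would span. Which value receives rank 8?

1020

Sorted (descending): 1375, 1265, 1254, 1194, 1182, 1052, 1052, 1020, 843, 658, 520, 507
The 2 values of 1052 occupy positions 6–7 → average rank (6+7)/2 = 6.5.
Rank 8 → value 1020.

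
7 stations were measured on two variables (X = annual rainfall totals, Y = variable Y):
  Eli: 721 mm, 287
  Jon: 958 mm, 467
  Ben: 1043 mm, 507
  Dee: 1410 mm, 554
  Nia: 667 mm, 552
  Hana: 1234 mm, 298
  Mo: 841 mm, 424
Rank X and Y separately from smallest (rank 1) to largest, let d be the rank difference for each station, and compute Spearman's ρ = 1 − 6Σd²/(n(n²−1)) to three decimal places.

Ranks of variable 1: 2, 4, 5, 7, 1, 6, 3
Ranks of variable 2: 1, 4, 5, 7, 6, 2, 3
d = r₁ − r₂: 1, 0, 0, 0, -5, 4, 0
d²: 1, 0, 0, 0, 25, 16, 0; Σd² = 42
ρ = 1 − 6·42/(7·48) = 1 − 252/336 = 0.250

0.250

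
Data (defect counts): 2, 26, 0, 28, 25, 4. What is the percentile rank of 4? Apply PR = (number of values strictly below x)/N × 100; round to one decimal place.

N = 6.
Strictly below 4: 2. Equal to 4: 1.
PR = 2/6 × 100 = 33.3

33.3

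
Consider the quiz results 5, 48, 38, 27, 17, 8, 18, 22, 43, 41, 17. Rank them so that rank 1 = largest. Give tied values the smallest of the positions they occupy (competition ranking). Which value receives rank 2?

43

Sorted (descending): 48, 43, 41, 38, 27, 22, 18, 17, 17, 8, 5
The 2 values of 17 occupy positions 8–9 → each gets rank 8.
Rank 2 → value 43.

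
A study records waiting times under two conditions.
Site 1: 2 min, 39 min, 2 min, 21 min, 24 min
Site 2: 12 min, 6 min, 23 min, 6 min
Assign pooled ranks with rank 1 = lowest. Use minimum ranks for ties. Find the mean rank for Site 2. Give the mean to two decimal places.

4.50

Sorted (ascending): 2, 2, 6, 6, 12, 21, 23, 24, 39
The 2 values of 2 occupy positions 1–2 → each gets rank 1.
The 2 values of 6 occupy positions 3–4 → each gets rank 3.
Site 2 values → pooled ranks: 12→5, 6→3, 23→7, 6→3
Mean rank = (5 + 3 + 7 + 3) / 4 = 4.50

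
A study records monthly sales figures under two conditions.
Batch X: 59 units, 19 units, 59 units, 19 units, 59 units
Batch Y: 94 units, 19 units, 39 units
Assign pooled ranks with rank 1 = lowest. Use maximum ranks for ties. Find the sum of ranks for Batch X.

Sorted (ascending): 19, 19, 19, 39, 59, 59, 59, 94
The 3 values of 19 occupy positions 1–3 → each gets rank 3.
The 3 values of 59 occupy positions 5–7 → each gets rank 7.
Batch X values → pooled ranks: 59→7, 19→3, 59→7, 19→3, 59→7
Rank sum = 7 + 3 + 7 + 3 + 7 = 27

27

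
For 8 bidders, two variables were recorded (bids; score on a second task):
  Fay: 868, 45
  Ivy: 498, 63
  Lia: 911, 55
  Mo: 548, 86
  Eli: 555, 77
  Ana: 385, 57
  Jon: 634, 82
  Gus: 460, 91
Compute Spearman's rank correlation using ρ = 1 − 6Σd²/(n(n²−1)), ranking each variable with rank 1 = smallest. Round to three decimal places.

Ranks of variable 1: 7, 3, 8, 4, 5, 1, 6, 2
Ranks of variable 2: 1, 4, 2, 7, 5, 3, 6, 8
d = r₁ − r₂: 6, -1, 6, -3, 0, -2, 0, -6
d²: 36, 1, 36, 9, 0, 4, 0, 36; Σd² = 122
ρ = 1 − 6·122/(8·63) = 1 − 732/504 = -0.452

-0.452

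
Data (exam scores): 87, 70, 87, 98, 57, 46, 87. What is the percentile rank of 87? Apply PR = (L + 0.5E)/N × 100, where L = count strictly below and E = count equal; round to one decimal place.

N = 7.
Strictly below 87: 3. Equal to 87: 3.
PR = (3 + 0.5·3)/7 × 100 = 64.3

64.3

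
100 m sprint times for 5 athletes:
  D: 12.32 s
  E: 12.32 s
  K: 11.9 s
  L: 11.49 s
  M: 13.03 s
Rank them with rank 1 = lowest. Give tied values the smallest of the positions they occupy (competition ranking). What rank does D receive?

3

Sorted (ascending): 11.49, 11.9, 12.32, 12.32, 13.03
The 2 values of 12.32 occupy positions 3–4 → each gets rank 3.
D has value 12.32 s → rank 3.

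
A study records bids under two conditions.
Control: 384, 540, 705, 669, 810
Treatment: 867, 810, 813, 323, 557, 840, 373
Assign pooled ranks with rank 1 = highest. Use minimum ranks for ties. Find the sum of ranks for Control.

36

Sorted (descending): 867, 840, 813, 810, 810, 705, 669, 557, 540, 384, 373, 323
The 2 values of 810 occupy positions 4–5 → each gets rank 4.
Control values → pooled ranks: 384→10, 540→9, 705→6, 669→7, 810→4
Rank sum = 10 + 9 + 6 + 7 + 4 = 36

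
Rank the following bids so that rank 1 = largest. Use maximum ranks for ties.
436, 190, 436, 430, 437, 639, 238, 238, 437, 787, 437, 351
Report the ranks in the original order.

7, 12, 7, 8, 5, 2, 11, 11, 5, 1, 5, 9

Sorted (descending): 787, 639, 437, 437, 437, 436, 436, 430, 351, 238, 238, 190
The 3 values of 437 occupy positions 3–5 → each gets rank 5.
The 2 values of 436 occupy positions 6–7 → each gets rank 7.
The 2 values of 238 occupy positions 10–11 → each gets rank 11.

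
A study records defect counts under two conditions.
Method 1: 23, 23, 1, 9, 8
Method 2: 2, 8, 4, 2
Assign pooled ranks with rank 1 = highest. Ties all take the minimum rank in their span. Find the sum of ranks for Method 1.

Sorted (descending): 23, 23, 9, 8, 8, 4, 2, 2, 1
The 2 values of 23 occupy positions 1–2 → each gets rank 1.
The 2 values of 8 occupy positions 4–5 → each gets rank 4.
The 2 values of 2 occupy positions 7–8 → each gets rank 7.
Method 1 values → pooled ranks: 23→1, 23→1, 1→9, 9→3, 8→4
Rank sum = 1 + 1 + 9 + 3 + 4 = 18

18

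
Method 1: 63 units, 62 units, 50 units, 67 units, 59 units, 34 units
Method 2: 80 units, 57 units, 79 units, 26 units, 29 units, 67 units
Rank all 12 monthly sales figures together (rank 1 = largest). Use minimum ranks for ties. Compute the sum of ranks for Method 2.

37

Sorted (descending): 80, 79, 67, 67, 63, 62, 59, 57, 50, 34, 29, 26
The 2 values of 67 occupy positions 3–4 → each gets rank 3.
Method 2 values → pooled ranks: 80→1, 57→8, 79→2, 26→12, 29→11, 67→3
Rank sum = 1 + 8 + 2 + 12 + 11 + 3 = 37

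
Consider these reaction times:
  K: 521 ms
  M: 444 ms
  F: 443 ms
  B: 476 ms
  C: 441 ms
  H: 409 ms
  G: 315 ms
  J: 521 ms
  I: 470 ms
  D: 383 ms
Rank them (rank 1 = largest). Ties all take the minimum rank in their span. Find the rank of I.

4

Sorted (descending): 521, 521, 476, 470, 444, 443, 441, 409, 383, 315
The 2 values of 521 occupy positions 1–2 → each gets rank 1.
I has value 470 ms → rank 4.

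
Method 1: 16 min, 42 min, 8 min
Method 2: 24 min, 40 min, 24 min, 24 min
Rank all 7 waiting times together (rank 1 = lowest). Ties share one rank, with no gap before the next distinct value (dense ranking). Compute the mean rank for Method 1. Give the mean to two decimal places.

2.67

Sorted (ascending): 8, 16, 24, 24, 24, 40, 42
The 3 values of 24 share dense rank 3.
Remaining distinct values take the next consecutive integers.
Method 1 values → pooled ranks: 16→2, 42→5, 8→1
Mean rank = (2 + 5 + 1) / 3 = 2.67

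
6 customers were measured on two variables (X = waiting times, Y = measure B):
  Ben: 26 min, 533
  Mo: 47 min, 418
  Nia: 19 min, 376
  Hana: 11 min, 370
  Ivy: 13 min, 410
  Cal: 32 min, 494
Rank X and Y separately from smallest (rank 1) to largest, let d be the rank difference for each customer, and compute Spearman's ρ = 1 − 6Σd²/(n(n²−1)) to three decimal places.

0.714

Ranks of variable 1: 4, 6, 3, 1, 2, 5
Ranks of variable 2: 6, 4, 2, 1, 3, 5
d = r₁ − r₂: -2, 2, 1, 0, -1, 0
d²: 4, 4, 1, 0, 1, 0; Σd² = 10
ρ = 1 − 6·10/(6·35) = 1 − 60/210 = 0.714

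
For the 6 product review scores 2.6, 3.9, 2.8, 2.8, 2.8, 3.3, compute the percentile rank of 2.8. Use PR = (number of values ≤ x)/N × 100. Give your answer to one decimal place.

66.7

N = 6.
Strictly below 2.8: 1. Equal to 2.8: 3.
PR = 4/6 × 100 = 66.7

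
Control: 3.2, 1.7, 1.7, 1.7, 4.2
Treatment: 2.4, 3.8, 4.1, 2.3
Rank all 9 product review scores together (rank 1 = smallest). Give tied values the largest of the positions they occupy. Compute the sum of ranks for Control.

24

Sorted (ascending): 1.7, 1.7, 1.7, 2.3, 2.4, 3.2, 3.8, 4.1, 4.2
The 3 values of 1.7 occupy positions 1–3 → each gets rank 3.
Control values → pooled ranks: 3.2→6, 1.7→3, 1.7→3, 1.7→3, 4.2→9
Rank sum = 6 + 3 + 3 + 3 + 9 = 24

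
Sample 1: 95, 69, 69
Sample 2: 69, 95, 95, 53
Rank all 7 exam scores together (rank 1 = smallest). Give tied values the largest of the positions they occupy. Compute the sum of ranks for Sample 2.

Sorted (ascending): 53, 69, 69, 69, 95, 95, 95
The 3 values of 69 occupy positions 2–4 → each gets rank 4.
The 3 values of 95 occupy positions 5–7 → each gets rank 7.
Sample 2 values → pooled ranks: 69→4, 95→7, 95→7, 53→1
Rank sum = 4 + 7 + 7 + 1 = 19

19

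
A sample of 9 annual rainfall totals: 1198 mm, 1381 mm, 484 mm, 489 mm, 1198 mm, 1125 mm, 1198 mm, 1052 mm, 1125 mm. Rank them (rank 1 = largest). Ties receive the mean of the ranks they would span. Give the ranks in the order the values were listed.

Sorted (descending): 1381, 1198, 1198, 1198, 1125, 1125, 1052, 489, 484
The 3 values of 1198 occupy positions 2–4 → average rank 3.
The 2 values of 1125 occupy positions 5–6 → average rank (5+6)/2 = 5.5.

3, 1, 9, 8, 3, 5.5, 3, 7, 5.5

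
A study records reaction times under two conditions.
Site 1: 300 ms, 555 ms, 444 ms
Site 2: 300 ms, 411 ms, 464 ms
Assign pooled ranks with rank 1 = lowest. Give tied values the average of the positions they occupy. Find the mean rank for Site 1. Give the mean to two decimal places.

3.83

Sorted (ascending): 300, 300, 411, 444, 464, 555
The 2 values of 300 occupy positions 1–2 → average rank (1+2)/2 = 1.5.
Site 1 values → pooled ranks: 300→1.5, 555→6, 444→4
Mean rank = (1.5 + 6 + 4) / 3 = 3.83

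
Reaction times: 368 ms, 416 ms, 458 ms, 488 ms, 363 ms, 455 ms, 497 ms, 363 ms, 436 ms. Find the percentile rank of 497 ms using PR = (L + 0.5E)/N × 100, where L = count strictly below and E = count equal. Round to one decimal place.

94.4

N = 9.
Strictly below 497: 8. Equal to 497: 1.
PR = (8 + 0.5·1)/9 × 100 = 94.4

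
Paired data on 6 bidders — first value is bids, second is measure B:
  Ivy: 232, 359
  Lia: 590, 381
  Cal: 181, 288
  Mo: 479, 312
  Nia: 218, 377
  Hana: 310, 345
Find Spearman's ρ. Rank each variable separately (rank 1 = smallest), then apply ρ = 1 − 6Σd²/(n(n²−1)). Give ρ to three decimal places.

0.429

Ranks of variable 1: 3, 6, 1, 5, 2, 4
Ranks of variable 2: 4, 6, 1, 2, 5, 3
d = r₁ − r₂: -1, 0, 0, 3, -3, 1
d²: 1, 0, 0, 9, 9, 1; Σd² = 20
ρ = 1 − 6·20/(6·35) = 1 − 120/210 = 0.429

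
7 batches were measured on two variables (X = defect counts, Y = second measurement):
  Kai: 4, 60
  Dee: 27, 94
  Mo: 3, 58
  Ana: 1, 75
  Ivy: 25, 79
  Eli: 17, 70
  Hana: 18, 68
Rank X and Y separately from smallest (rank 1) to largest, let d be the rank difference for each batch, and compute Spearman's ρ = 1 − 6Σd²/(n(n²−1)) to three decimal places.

Ranks of variable 1: 3, 7, 2, 1, 6, 4, 5
Ranks of variable 2: 2, 7, 1, 5, 6, 4, 3
d = r₁ − r₂: 1, 0, 1, -4, 0, 0, 2
d²: 1, 0, 1, 16, 0, 0, 4; Σd² = 22
ρ = 1 − 6·22/(7·48) = 1 − 132/336 = 0.607

0.607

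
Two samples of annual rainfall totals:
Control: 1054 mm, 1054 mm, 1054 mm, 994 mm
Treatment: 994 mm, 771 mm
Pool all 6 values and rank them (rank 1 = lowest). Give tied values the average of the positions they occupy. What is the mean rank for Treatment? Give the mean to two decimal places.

Sorted (ascending): 771, 994, 994, 1054, 1054, 1054
The 2 values of 994 occupy positions 2–3 → average rank (2+3)/2 = 2.5.
The 3 values of 1054 occupy positions 4–6 → average rank 5.
Treatment values → pooled ranks: 994→2.5, 771→1
Mean rank = (2.5 + 1) / 2 = 1.75

1.75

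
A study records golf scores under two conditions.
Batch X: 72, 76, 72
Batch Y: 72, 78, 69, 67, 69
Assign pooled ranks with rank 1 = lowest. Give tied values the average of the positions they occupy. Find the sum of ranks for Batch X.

17

Sorted (ascending): 67, 69, 69, 72, 72, 72, 76, 78
The 2 values of 69 occupy positions 2–3 → average rank (2+3)/2 = 2.5.
The 3 values of 72 occupy positions 4–6 → average rank 5.
Batch X values → pooled ranks: 72→5, 76→7, 72→5
Rank sum = 5 + 7 + 5 = 17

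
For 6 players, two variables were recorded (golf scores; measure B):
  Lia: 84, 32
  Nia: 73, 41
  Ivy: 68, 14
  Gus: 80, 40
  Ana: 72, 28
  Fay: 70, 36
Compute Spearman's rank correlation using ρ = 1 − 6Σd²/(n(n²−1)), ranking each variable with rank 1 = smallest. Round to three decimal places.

0.486

Ranks of variable 1: 6, 4, 1, 5, 3, 2
Ranks of variable 2: 3, 6, 1, 5, 2, 4
d = r₁ − r₂: 3, -2, 0, 0, 1, -2
d²: 9, 4, 0, 0, 1, 4; Σd² = 18
ρ = 1 − 6·18/(6·35) = 1 − 108/210 = 0.486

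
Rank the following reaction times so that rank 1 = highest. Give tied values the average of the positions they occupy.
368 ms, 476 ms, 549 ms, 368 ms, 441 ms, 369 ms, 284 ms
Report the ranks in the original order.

Sorted (descending): 549, 476, 441, 369, 368, 368, 284
The 2 values of 368 occupy positions 5–6 → average rank (5+6)/2 = 5.5.

5.5, 2, 1, 5.5, 3, 4, 7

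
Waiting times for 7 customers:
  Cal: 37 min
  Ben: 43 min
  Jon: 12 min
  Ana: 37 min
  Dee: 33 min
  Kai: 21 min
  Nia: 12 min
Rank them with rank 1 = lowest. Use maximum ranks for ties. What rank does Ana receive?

6

Sorted (ascending): 12, 12, 21, 33, 37, 37, 43
The 2 values of 12 occupy positions 1–2 → each gets rank 2.
The 2 values of 37 occupy positions 5–6 → each gets rank 6.
Ana has value 37 min → rank 6.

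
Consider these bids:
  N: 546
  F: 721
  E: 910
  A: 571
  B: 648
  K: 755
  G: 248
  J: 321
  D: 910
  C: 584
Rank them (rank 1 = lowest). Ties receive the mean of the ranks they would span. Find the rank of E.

9.5

Sorted (ascending): 248, 321, 546, 571, 584, 648, 721, 755, 910, 910
The 2 values of 910 occupy positions 9–10 → average rank (9+10)/2 = 9.5.
E has value 910 → rank 9.5.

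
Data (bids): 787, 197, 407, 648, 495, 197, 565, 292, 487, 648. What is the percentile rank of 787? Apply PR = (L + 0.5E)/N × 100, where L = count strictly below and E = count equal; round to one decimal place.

N = 10.
Strictly below 787: 9. Equal to 787: 1.
PR = (9 + 0.5·1)/10 × 100 = 95.0

95.0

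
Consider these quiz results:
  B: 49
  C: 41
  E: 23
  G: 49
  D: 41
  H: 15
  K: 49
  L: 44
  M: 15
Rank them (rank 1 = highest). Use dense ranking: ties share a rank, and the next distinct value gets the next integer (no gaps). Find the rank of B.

Sorted (descending): 49, 49, 49, 44, 41, 41, 23, 15, 15
The 3 values of 49 share dense rank 1.
The 2 values of 41 share dense rank 3.
The 2 values of 15 share dense rank 5.
Remaining distinct values take the next consecutive integers.
B has value 49 → rank 1.

1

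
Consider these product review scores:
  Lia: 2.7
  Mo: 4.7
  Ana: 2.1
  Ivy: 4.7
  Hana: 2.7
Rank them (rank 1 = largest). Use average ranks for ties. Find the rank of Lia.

Sorted (descending): 4.7, 4.7, 2.7, 2.7, 2.1
The 2 values of 4.7 occupy positions 1–2 → average rank (1+2)/2 = 1.5.
The 2 values of 2.7 occupy positions 3–4 → average rank (3+4)/2 = 3.5.
Lia has value 2.7 → rank 3.5.

3.5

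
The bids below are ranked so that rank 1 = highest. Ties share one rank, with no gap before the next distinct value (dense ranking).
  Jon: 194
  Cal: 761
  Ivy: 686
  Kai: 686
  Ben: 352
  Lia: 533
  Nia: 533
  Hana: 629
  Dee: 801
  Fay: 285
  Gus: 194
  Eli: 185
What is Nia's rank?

Sorted (descending): 801, 761, 686, 686, 629, 533, 533, 352, 285, 194, 194, 185
The 2 values of 686 share dense rank 3.
The 2 values of 533 share dense rank 5.
The 2 values of 194 share dense rank 8.
Remaining distinct values take the next consecutive integers.
Nia has value 533 → rank 5.

5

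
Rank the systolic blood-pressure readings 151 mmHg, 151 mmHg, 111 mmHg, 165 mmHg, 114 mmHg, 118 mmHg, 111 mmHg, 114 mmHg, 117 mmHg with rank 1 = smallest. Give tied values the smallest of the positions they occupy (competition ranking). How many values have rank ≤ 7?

Sorted (ascending): 111, 111, 114, 114, 117, 118, 151, 151, 165
The 2 values of 111 occupy positions 1–2 → each gets rank 1.
The 2 values of 114 occupy positions 3–4 → each gets rank 3.
The 2 values of 151 occupy positions 7–8 → each gets rank 7.
Ranks ≤ 7: {1, 1, 3, 3, 5, 6, 7, 7} → 8 values.

8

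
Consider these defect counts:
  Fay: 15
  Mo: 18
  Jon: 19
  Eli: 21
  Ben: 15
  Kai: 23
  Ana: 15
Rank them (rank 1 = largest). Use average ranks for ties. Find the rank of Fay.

6

Sorted (descending): 23, 21, 19, 18, 15, 15, 15
The 3 values of 15 occupy positions 5–7 → average rank 6.
Fay has value 15 → rank 6.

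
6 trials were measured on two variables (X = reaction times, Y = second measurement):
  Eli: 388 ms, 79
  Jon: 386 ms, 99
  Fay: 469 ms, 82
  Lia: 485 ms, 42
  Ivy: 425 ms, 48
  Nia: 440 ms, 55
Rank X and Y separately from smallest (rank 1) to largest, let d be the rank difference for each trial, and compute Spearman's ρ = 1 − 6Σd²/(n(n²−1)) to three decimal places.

-0.600

Ranks of variable 1: 2, 1, 5, 6, 3, 4
Ranks of variable 2: 4, 6, 5, 1, 2, 3
d = r₁ − r₂: -2, -5, 0, 5, 1, 1
d²: 4, 25, 0, 25, 1, 1; Σd² = 56
ρ = 1 − 6·56/(6·35) = 1 − 336/210 = -0.600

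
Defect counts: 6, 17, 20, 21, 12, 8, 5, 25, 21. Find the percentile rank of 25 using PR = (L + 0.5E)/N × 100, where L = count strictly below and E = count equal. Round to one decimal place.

N = 9.
Strictly below 25: 8. Equal to 25: 1.
PR = (8 + 0.5·1)/9 × 100 = 94.4

94.4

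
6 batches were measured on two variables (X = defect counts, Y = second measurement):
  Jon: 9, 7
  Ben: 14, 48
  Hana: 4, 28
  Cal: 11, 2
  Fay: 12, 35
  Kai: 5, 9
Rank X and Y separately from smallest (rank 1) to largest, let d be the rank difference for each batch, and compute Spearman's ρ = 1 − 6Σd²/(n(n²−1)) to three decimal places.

0.429

Ranks of variable 1: 3, 6, 1, 4, 5, 2
Ranks of variable 2: 2, 6, 4, 1, 5, 3
d = r₁ − r₂: 1, 0, -3, 3, 0, -1
d²: 1, 0, 9, 9, 0, 1; Σd² = 20
ρ = 1 − 6·20/(6·35) = 1 − 120/210 = 0.429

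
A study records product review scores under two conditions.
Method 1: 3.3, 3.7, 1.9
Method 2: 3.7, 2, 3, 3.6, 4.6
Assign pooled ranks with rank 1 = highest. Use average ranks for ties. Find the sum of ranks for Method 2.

20.5

Sorted (descending): 4.6, 3.7, 3.7, 3.6, 3.3, 3, 2, 1.9
The 2 values of 3.7 occupy positions 2–3 → average rank (2+3)/2 = 2.5.
Method 2 values → pooled ranks: 3.7→2.5, 2→7, 3→6, 3.6→4, 4.6→1
Rank sum = 2.5 + 7 + 6 + 4 + 1 = 20.5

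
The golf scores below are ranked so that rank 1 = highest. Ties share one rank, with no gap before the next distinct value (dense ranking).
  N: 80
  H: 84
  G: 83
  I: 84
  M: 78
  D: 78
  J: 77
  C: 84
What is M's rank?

4

Sorted (descending): 84, 84, 84, 83, 80, 78, 78, 77
The 3 values of 84 share dense rank 1.
The 2 values of 78 share dense rank 4.
Remaining distinct values take the next consecutive integers.
M has value 78 → rank 4.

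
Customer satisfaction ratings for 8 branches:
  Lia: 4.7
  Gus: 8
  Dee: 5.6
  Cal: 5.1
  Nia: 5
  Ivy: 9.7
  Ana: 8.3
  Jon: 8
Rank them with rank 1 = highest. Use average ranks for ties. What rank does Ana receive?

Sorted (descending): 9.7, 8.3, 8, 8, 5.6, 5.1, 5, 4.7
The 2 values of 8 occupy positions 3–4 → average rank (3+4)/2 = 3.5.
Ana has value 8.3 → rank 2.

2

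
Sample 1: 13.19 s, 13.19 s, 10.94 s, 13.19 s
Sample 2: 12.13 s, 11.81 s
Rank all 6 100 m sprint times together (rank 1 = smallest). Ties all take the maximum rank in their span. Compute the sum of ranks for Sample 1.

19

Sorted (ascending): 10.94, 11.81, 12.13, 13.19, 13.19, 13.19
The 3 values of 13.19 occupy positions 4–6 → each gets rank 6.
Sample 1 values → pooled ranks: 13.19→6, 13.19→6, 10.94→1, 13.19→6
Rank sum = 6 + 6 + 1 + 6 = 19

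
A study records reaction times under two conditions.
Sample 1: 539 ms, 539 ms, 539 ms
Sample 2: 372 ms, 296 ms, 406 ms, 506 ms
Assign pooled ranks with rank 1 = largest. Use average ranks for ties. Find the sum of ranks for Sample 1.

Sorted (descending): 539, 539, 539, 506, 406, 372, 296
The 3 values of 539 occupy positions 1–3 → average rank 2.
Sample 1 values → pooled ranks: 539→2, 539→2, 539→2
Rank sum = 2 + 2 + 2 = 6

6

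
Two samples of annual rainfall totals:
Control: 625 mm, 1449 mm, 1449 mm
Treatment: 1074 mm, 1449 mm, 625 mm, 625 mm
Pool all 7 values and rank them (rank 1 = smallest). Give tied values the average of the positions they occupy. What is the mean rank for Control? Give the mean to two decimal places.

4.67

Sorted (ascending): 625, 625, 625, 1074, 1449, 1449, 1449
The 3 values of 625 occupy positions 1–3 → average rank 2.
The 3 values of 1449 occupy positions 5–7 → average rank 6.
Control values → pooled ranks: 625→2, 1449→6, 1449→6
Mean rank = (2 + 6 + 6) / 3 = 4.67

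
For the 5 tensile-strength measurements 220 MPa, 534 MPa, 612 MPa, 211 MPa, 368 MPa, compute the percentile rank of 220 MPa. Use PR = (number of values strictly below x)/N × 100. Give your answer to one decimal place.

N = 5.
Strictly below 220: 1. Equal to 220: 1.
PR = 1/5 × 100 = 20.0

20.0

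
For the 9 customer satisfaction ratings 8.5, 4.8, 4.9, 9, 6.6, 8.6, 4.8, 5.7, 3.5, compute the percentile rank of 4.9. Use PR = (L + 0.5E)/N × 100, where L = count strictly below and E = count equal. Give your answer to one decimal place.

38.9

N = 9.
Strictly below 4.9: 3. Equal to 4.9: 1.
PR = (3 + 0.5·1)/9 × 100 = 38.9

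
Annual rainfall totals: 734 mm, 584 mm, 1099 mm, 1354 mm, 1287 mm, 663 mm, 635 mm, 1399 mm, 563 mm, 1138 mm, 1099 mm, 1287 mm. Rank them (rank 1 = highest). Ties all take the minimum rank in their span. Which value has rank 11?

584

Sorted (descending): 1399, 1354, 1287, 1287, 1138, 1099, 1099, 734, 663, 635, 584, 563
The 2 values of 1287 occupy positions 3–4 → each gets rank 3.
The 2 values of 1099 occupy positions 6–7 → each gets rank 6.
Rank 11 → value 584.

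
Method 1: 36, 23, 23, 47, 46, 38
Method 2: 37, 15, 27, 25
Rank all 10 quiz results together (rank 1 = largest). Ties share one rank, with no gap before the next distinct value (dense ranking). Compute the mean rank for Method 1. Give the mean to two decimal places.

4.50

Sorted (descending): 47, 46, 38, 37, 36, 27, 25, 23, 23, 15
The 2 values of 23 share dense rank 8.
Remaining distinct values take the next consecutive integers.
Method 1 values → pooled ranks: 36→5, 23→8, 23→8, 47→1, 46→2, 38→3
Mean rank = (5 + 8 + 8 + 1 + 2 + 3) / 6 = 4.50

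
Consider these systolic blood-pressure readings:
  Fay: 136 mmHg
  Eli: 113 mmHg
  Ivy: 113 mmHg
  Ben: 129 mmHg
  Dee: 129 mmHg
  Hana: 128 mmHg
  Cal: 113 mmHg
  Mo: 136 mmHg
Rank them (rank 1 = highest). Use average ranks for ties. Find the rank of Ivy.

7

Sorted (descending): 136, 136, 129, 129, 128, 113, 113, 113
The 2 values of 136 occupy positions 1–2 → average rank (1+2)/2 = 1.5.
The 2 values of 129 occupy positions 3–4 → average rank (3+4)/2 = 3.5.
The 3 values of 113 occupy positions 6–8 → average rank 7.
Ivy has value 113 mmHg → rank 7.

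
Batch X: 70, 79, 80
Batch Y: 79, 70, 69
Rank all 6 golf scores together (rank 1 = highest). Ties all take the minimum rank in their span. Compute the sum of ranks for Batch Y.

12

Sorted (descending): 80, 79, 79, 70, 70, 69
The 2 values of 79 occupy positions 2–3 → each gets rank 2.
The 2 values of 70 occupy positions 4–5 → each gets rank 4.
Batch Y values → pooled ranks: 79→2, 70→4, 69→6
Rank sum = 2 + 4 + 6 = 12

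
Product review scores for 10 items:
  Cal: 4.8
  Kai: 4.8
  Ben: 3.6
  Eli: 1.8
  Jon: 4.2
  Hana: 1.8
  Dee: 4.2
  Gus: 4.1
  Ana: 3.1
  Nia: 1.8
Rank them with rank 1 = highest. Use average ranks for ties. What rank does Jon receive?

Sorted (descending): 4.8, 4.8, 4.2, 4.2, 4.1, 3.6, 3.1, 1.8, 1.8, 1.8
The 2 values of 4.8 occupy positions 1–2 → average rank (1+2)/2 = 1.5.
The 2 values of 4.2 occupy positions 3–4 → average rank (3+4)/2 = 3.5.
The 3 values of 1.8 occupy positions 8–10 → average rank 9.
Jon has value 4.2 → rank 3.5.

3.5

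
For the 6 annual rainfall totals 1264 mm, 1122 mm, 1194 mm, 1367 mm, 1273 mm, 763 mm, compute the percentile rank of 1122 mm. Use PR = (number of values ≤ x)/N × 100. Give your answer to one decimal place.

N = 6.
Strictly below 1122: 1. Equal to 1122: 1.
PR = 2/6 × 100 = 33.3

33.3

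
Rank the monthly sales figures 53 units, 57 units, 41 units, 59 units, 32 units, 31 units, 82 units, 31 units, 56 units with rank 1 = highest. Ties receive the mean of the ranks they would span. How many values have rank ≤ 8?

7

Sorted (descending): 82, 59, 57, 56, 53, 41, 32, 31, 31
The 2 values of 31 occupy positions 8–9 → average rank (8+9)/2 = 8.5.
Ranks ≤ 8: {1, 2, 3, 4, 5, 6, 7} → 7 values.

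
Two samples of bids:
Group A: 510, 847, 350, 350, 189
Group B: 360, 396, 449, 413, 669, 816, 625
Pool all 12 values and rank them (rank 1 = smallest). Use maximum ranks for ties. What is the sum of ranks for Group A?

Sorted (ascending): 189, 350, 350, 360, 396, 413, 449, 510, 625, 669, 816, 847
The 2 values of 350 occupy positions 2–3 → each gets rank 3.
Group A values → pooled ranks: 510→8, 847→12, 350→3, 350→3, 189→1
Rank sum = 8 + 12 + 3 + 3 + 1 = 27

27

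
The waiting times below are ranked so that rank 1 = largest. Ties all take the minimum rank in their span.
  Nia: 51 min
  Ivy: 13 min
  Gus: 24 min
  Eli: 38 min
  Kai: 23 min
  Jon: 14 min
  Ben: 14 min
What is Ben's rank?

5

Sorted (descending): 51, 38, 24, 23, 14, 14, 13
The 2 values of 14 occupy positions 5–6 → each gets rank 5.
Ben has value 14 min → rank 5.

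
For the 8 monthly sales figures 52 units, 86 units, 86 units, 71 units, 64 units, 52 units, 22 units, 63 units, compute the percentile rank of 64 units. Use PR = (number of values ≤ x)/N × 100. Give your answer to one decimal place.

N = 8.
Strictly below 64: 4. Equal to 64: 1.
PR = 5/8 × 100 = 62.5

62.5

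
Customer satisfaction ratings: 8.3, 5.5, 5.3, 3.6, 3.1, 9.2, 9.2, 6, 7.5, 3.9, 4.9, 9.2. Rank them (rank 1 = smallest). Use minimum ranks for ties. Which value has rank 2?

3.6

Sorted (ascending): 3.1, 3.6, 3.9, 4.9, 5.3, 5.5, 6, 7.5, 8.3, 9.2, 9.2, 9.2
The 3 values of 9.2 occupy positions 10–12 → each gets rank 10.
Rank 2 → value 3.6.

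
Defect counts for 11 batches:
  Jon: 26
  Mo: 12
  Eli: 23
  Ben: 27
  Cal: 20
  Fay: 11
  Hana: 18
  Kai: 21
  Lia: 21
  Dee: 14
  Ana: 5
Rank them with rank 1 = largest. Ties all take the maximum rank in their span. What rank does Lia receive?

5

Sorted (descending): 27, 26, 23, 21, 21, 20, 18, 14, 12, 11, 5
The 2 values of 21 occupy positions 4–5 → each gets rank 5.
Lia has value 21 → rank 5.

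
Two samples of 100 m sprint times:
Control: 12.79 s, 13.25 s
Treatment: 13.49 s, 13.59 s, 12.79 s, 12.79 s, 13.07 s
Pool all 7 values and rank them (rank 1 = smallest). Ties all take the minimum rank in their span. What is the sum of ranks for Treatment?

19

Sorted (ascending): 12.79, 12.79, 12.79, 13.07, 13.25, 13.49, 13.59
The 3 values of 12.79 occupy positions 1–3 → each gets rank 1.
Treatment values → pooled ranks: 13.49→6, 13.59→7, 12.79→1, 12.79→1, 13.07→4
Rank sum = 6 + 7 + 1 + 1 + 4 = 19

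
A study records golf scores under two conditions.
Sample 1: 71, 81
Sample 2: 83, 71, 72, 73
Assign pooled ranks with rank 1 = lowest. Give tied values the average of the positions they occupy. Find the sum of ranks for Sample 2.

Sorted (ascending): 71, 71, 72, 73, 81, 83
The 2 values of 71 occupy positions 1–2 → average rank (1+2)/2 = 1.5.
Sample 2 values → pooled ranks: 83→6, 71→1.5, 72→3, 73→4
Rank sum = 6 + 1.5 + 3 + 4 = 14.5

14.5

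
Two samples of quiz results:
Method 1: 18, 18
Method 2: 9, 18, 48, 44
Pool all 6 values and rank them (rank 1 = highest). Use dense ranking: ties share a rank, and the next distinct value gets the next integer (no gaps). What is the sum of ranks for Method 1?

6

Sorted (descending): 48, 44, 18, 18, 18, 9
The 3 values of 18 share dense rank 3.
Remaining distinct values take the next consecutive integers.
Method 1 values → pooled ranks: 18→3, 18→3
Rank sum = 3 + 3 = 6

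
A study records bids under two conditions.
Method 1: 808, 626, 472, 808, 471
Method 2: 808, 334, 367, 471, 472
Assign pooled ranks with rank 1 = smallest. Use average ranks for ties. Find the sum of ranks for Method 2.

21

Sorted (ascending): 334, 367, 471, 471, 472, 472, 626, 808, 808, 808
The 2 values of 471 occupy positions 3–4 → average rank (3+4)/2 = 3.5.
The 2 values of 472 occupy positions 5–6 → average rank (5+6)/2 = 5.5.
The 3 values of 808 occupy positions 8–10 → average rank 9.
Method 2 values → pooled ranks: 808→9, 334→1, 367→2, 471→3.5, 472→5.5
Rank sum = 9 + 1 + 2 + 3.5 + 5.5 = 21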